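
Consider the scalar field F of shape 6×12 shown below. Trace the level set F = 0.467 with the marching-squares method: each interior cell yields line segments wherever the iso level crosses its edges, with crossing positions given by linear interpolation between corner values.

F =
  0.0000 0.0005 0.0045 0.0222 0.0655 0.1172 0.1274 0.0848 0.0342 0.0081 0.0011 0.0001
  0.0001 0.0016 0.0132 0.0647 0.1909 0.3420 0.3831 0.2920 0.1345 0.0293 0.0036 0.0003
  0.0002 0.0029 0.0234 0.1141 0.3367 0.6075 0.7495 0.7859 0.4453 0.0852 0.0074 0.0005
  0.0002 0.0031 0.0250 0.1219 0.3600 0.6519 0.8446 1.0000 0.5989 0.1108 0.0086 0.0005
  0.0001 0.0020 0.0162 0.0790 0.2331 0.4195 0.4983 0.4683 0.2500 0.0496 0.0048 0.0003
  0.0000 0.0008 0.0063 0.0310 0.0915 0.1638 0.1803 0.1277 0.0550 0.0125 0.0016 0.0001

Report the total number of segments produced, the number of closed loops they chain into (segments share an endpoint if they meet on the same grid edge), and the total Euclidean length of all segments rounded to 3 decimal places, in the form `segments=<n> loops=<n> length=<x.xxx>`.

segments=14 loops=1 length=10.688

cell (1,4): code 0100 → (1.471,5.000)–(2.000,4.481)
cell (1,5): code 1100 → (1.229,6.000)–(1.471,5.000)
cell (1,6): code 1100 → (1.354,7.000)–(1.229,6.000)
cell (1,7): code 1000 → (2.000,7.936)–(1.354,7.000)
cell (2,4): code 0110 → (2.000,4.481)–(3.000,4.367)
cell (2,7): code 1101 → (2.141,8.000)–(2.000,7.936)
cell (2,8): code 1000 → (3.000,8.270)–(2.141,8.000)
cell (3,4): code 0010 → (3.000,4.367)–(3.796,5.000)
cell (3,5): code 0111 → (3.796,5.000)–(4.000,5.603)
cell (3,7): code 1011 → (4.000,7.006)–(3.378,8.000)
cell (3,8): code 0001 → (3.378,8.000)–(3.000,8.270)
cell (4,5): code 0010 → (4.000,5.603)–(4.098,6.000)
cell (4,6): code 0011 → (4.098,6.000)–(4.004,7.000)
cell (4,7): code 0001 → (4.004,7.000)–(4.000,7.006)
total: 14 segments, chained into 1 closed loop(s), length Σ = 10.688366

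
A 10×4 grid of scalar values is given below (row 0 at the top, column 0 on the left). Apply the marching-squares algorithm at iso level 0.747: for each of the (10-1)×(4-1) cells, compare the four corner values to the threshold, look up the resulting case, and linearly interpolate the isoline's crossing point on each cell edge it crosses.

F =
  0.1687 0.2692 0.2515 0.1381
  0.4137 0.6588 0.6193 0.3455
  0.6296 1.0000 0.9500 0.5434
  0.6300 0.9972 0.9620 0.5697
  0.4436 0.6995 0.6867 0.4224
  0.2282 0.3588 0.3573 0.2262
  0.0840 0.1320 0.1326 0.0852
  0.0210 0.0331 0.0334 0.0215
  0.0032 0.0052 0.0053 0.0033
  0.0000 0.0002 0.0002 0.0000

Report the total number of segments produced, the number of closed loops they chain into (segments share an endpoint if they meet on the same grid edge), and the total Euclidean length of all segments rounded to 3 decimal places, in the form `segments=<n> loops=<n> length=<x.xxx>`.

segments=8 loops=1 length=7.847

cell (1,0): code 0100 → (1.258,1.000)–(2.000,0.317)
cell (1,1): code 1100 → (1.386,2.000)–(1.258,1.000)
cell (1,2): code 1000 → (2.000,2.499)–(1.386,2.000)
cell (2,0): code 0110 → (2.000,0.317)–(3.000,0.319)
cell (2,2): code 1001 → (3.000,2.548)–(2.000,2.499)
cell (3,0): code 0010 → (3.000,0.319)–(3.840,1.000)
cell (3,1): code 0011 → (3.840,1.000)–(3.781,2.000)
cell (3,2): code 0001 → (3.781,2.000)–(3.000,2.548)
total: 8 segments, chained into 1 closed loop(s), length Σ = 7.846503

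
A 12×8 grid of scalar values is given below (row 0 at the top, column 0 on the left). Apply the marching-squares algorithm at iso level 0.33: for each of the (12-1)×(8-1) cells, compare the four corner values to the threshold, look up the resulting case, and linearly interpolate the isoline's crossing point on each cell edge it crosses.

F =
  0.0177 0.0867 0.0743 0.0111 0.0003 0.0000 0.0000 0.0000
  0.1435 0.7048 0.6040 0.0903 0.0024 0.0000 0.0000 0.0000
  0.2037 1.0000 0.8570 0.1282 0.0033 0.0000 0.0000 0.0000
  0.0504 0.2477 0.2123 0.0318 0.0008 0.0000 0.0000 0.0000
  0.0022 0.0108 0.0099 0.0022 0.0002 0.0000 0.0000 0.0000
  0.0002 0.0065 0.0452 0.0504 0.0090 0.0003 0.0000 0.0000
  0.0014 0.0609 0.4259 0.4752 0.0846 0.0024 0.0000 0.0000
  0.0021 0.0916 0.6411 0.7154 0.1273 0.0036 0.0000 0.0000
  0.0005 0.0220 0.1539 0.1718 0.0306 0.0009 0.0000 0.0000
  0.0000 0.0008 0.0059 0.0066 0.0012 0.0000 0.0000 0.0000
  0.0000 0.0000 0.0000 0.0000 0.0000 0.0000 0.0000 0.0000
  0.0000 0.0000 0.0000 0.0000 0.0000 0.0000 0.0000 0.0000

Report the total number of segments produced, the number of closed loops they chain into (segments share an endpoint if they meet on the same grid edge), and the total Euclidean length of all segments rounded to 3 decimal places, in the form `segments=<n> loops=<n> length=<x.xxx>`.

segments=16 loops=2 length=14.780

cell (0,0): code 0100 → (0.394,1.000)–(1.000,0.332)
cell (0,1): code 1100 → (0.483,2.000)–(0.394,1.000)
cell (0,2): code 1000 → (1.000,2.533)–(0.483,2.000)
cell (1,0): code 0110 → (1.000,0.332)–(2.000,0.159)
cell (1,2): code 1001 → (2.000,2.723)–(1.000,2.533)
cell (2,0): code 0010 → (2.000,0.159)–(2.891,1.000)
cell (2,1): code 0011 → (2.891,1.000)–(2.817,2.000)
cell (2,2): code 0001 → (2.817,2.000)–(2.000,2.723)
cell (5,1): code 0100 → (5.748,2.000)–(6.000,1.737)
cell (5,2): code 1100 → (5.658,3.000)–(5.748,2.000)
cell (5,3): code 1000 → (6.000,3.372)–(5.658,3.000)
cell (6,1): code 0110 → (6.000,1.737)–(7.000,1.434)
cell (6,3): code 1001 → (7.000,3.655)–(6.000,3.372)
cell (7,1): code 0010 → (7.000,1.434)–(7.639,2.000)
cell (7,2): code 0011 → (7.639,2.000)–(7.709,3.000)
cell (7,3): code 0001 → (7.709,3.000)–(7.000,3.655)
total: 16 segments, chained into 2 closed loop(s), length Σ = 14.779786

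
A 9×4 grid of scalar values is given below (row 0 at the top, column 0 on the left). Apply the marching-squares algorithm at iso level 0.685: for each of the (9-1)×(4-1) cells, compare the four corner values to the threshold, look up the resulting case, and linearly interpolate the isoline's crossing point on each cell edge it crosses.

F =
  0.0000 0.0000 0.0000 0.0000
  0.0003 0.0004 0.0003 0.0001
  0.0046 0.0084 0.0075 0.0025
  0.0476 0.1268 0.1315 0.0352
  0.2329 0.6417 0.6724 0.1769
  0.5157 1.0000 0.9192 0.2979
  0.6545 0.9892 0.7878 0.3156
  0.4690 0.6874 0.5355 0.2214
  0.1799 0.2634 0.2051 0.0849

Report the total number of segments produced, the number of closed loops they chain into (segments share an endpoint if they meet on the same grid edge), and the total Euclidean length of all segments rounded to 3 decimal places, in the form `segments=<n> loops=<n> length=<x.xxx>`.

segments=10 loops=1 length=8.146

cell (4,0): code 0100 → (4.121,1.000)–(5.000,0.350)
cell (4,1): code 1100 → (4.051,2.000)–(4.121,1.000)
cell (4,2): code 1000 → (5.000,2.377)–(4.051,2.000)
cell (5,0): code 0110 → (5.000,0.350)–(6.000,0.091)
cell (5,2): code 1001 → (6.000,2.218)–(5.000,2.377)
cell (6,0): code 0110 → (6.000,0.091)–(7.000,0.989)
cell (6,1): code 1011 → (7.000,1.016)–(6.407,2.000)
cell (6,2): code 0001 → (6.407,2.000)–(6.000,2.218)
cell (7,0): code 0010 → (7.000,0.989)–(7.006,1.000)
cell (7,1): code 0001 → (7.006,1.000)–(7.000,1.016)
total: 10 segments, chained into 1 closed loop(s), length Σ = 8.146432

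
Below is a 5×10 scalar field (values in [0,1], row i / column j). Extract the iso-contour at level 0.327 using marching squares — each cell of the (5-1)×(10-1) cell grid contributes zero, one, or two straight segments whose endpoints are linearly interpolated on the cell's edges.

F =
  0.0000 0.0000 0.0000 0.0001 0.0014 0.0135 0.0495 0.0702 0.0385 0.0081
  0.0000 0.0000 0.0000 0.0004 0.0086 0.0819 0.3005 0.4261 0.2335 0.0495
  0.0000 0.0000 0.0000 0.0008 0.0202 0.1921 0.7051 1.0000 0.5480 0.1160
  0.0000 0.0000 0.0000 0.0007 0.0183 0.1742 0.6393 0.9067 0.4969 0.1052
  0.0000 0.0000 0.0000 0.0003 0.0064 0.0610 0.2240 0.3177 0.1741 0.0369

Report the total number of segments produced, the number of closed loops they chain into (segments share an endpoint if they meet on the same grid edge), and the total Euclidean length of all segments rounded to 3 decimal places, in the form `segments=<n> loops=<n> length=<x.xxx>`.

segments=12 loops=1 length=10.093

cell (0,6): code 0100 → (0.722,7.000)–(1.000,6.211)
cell (0,7): code 1000 → (1.000,7.515)–(0.722,7.000)
cell (1,5): code 0100 → (1.065,6.000)–(2.000,5.263)
cell (1,6): code 1110 → (1.000,6.211)–(1.065,6.000)
cell (1,7): code 1101 → (1.297,8.000)–(1.000,7.515)
cell (1,8): code 1000 → (2.000,8.512)–(1.297,8.000)
cell (2,5): code 0110 → (2.000,5.263)–(3.000,5.329)
cell (2,8): code 1001 → (3.000,8.434)–(2.000,8.512)
cell (3,5): code 0010 → (3.000,5.329)–(3.752,6.000)
cell (3,6): code 0011 → (3.752,6.000)–(3.984,7.000)
cell (3,7): code 0011 → (3.984,7.000)–(3.526,8.000)
cell (3,8): code 0001 → (3.526,8.000)–(3.000,8.434)
total: 12 segments, chained into 1 closed loop(s), length Σ = 10.093104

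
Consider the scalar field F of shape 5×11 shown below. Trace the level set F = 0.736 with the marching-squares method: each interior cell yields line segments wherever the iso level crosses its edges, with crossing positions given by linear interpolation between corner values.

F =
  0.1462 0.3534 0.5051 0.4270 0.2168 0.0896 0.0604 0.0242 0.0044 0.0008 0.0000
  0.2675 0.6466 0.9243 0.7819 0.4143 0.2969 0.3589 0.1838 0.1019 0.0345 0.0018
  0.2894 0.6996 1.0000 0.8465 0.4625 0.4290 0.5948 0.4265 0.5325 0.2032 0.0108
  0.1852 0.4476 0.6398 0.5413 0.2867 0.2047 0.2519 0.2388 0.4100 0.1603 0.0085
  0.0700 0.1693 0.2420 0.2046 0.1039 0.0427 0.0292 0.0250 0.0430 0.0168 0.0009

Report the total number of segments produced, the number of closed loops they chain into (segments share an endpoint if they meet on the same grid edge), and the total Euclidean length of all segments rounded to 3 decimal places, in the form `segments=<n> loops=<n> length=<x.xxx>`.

cell (0,1): code 0100 → (0.551,2.000)–(1.000,1.322)
cell (0,2): code 1100 → (0.871,3.000)–(0.551,2.000)
cell (0,3): code 1000 → (1.000,3.125)–(0.871,3.000)
cell (1,1): code 0110 → (1.000,1.322)–(2.000,1.121)
cell (1,3): code 1001 → (2.000,3.288)–(1.000,3.125)
cell (2,1): code 0010 → (2.000,1.121)–(2.733,2.000)
cell (2,2): code 0011 → (2.733,2.000)–(2.362,3.000)
cell (2,3): code 0001 → (2.362,3.000)–(2.000,3.288)
total: 8 segments, chained into 1 closed loop(s), length Σ = 6.749555

segments=8 loops=1 length=6.750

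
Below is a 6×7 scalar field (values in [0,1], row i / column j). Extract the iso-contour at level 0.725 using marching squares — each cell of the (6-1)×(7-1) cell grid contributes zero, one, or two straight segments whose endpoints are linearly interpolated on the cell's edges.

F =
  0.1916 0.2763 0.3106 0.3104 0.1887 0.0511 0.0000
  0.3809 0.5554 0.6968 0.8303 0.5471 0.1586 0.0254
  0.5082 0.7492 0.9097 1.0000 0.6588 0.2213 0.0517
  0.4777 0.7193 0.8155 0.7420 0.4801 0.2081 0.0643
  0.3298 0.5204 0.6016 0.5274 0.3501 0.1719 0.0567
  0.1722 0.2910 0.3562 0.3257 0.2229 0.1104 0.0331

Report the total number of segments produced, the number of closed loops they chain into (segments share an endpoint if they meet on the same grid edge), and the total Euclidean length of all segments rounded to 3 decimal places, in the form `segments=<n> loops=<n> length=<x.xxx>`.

cell (0,2): code 0100 → (0.797,3.000)–(1.000,2.211)
cell (0,3): code 1000 → (1.000,3.372)–(0.797,3.000)
cell (1,0): code 0100 → (1.875,1.000)–(2.000,0.900)
cell (1,1): code 1100 → (1.132,2.000)–(1.875,1.000)
cell (1,2): code 1110 → (1.000,2.211)–(1.132,2.000)
cell (1,3): code 1001 → (2.000,3.806)–(1.000,3.372)
cell (2,0): code 0010 → (2.000,0.900)–(2.809,1.000)
cell (2,1): code 0111 → (2.809,1.000)–(3.000,1.059)
cell (2,3): code 1001 → (3.000,3.065)–(2.000,3.806)
cell (3,1): code 0010 → (3.000,1.059)–(3.423,2.000)
cell (3,2): code 0011 → (3.423,2.000)–(3.079,3.000)
cell (3,3): code 0001 → (3.079,3.000)–(3.000,3.065)
total: 12 segments, chained into 1 closed loop(s), length Σ = 8.434388

segments=12 loops=1 length=8.434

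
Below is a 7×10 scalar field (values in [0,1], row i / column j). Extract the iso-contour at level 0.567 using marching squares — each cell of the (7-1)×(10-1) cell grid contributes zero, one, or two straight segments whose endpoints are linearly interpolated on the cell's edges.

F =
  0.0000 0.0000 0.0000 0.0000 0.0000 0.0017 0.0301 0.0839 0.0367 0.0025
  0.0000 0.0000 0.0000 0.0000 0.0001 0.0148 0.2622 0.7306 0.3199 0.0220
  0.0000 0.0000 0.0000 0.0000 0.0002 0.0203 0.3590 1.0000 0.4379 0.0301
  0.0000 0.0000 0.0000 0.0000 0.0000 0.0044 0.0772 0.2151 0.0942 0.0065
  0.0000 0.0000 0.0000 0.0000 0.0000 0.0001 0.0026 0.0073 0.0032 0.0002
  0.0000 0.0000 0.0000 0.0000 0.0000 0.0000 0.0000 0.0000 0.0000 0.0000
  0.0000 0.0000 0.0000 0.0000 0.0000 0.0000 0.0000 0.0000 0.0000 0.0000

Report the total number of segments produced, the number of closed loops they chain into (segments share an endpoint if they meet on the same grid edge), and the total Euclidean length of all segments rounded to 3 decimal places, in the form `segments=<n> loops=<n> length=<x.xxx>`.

cell (0,6): code 0100 → (0.747,7.000)–(1.000,6.651)
cell (0,7): code 1000 → (1.000,7.398)–(0.747,7.000)
cell (1,6): code 0110 → (1.000,6.651)–(2.000,6.324)
cell (1,7): code 1001 → (2.000,7.770)–(1.000,7.398)
cell (2,6): code 0010 → (2.000,6.324)–(2.552,7.000)
cell (2,7): code 0001 → (2.552,7.000)–(2.000,7.770)
total: 6 segments, chained into 1 closed loop(s), length Σ = 4.841598

segments=6 loops=1 length=4.842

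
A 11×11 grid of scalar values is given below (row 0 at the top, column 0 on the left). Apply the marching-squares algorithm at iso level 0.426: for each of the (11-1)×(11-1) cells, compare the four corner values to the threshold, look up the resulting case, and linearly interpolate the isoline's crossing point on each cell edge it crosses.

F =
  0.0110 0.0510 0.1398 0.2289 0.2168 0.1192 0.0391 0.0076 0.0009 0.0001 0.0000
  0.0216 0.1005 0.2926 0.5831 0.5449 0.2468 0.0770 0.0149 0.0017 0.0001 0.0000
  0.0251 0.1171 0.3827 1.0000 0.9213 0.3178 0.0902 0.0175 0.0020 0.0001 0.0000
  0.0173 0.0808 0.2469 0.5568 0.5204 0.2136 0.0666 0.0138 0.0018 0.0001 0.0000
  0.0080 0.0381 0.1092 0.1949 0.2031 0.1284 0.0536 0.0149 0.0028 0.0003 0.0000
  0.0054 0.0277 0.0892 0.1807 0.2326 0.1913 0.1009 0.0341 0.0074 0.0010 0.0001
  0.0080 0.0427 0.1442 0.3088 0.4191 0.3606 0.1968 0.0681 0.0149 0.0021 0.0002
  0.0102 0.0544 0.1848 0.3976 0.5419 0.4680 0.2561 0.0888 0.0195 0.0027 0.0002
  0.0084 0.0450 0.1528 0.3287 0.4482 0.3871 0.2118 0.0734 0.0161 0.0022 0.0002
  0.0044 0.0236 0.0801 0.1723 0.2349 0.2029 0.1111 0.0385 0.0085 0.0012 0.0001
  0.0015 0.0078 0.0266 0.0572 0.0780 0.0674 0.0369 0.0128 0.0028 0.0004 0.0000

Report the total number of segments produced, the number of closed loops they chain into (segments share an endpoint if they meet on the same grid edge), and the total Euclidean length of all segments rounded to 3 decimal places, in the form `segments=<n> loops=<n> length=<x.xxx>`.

cell (0,2): code 0100 → (0.556,3.000)–(1.000,2.459)
cell (0,3): code 1100 → (0.638,4.000)–(0.556,3.000)
cell (0,4): code 1000 → (1.000,4.399)–(0.638,4.000)
cell (1,2): code 0110 → (1.000,2.459)–(2.000,2.070)
cell (1,4): code 1001 → (2.000,4.821)–(1.000,4.399)
cell (2,2): code 0110 → (2.000,2.070)–(3.000,2.578)
cell (2,4): code 1001 → (3.000,4.308)–(2.000,4.821)
cell (3,2): code 0010 → (3.000,2.578)–(3.361,3.000)
cell (3,3): code 0011 → (3.361,3.000)–(3.298,4.000)
cell (3,4): code 0001 → (3.298,4.000)–(3.000,4.308)
cell (6,3): code 0100 → (6.056,4.000)–(7.000,3.197)
cell (6,4): code 1100 → (6.609,5.000)–(6.056,4.000)
cell (6,5): code 1000 → (7.000,5.198)–(6.609,5.000)
cell (7,3): code 0110 → (7.000,3.197)–(8.000,3.814)
cell (7,4): code 1011 → (8.000,4.363)–(7.519,5.000)
cell (7,5): code 0001 → (7.519,5.000)–(7.000,5.198)
cell (8,3): code 0010 → (8.000,3.814)–(8.104,4.000)
cell (8,4): code 0001 → (8.104,4.000)–(8.000,4.363)
total: 18 segments, chained into 2 closed loop(s), length Σ = 14.571149

segments=18 loops=2 length=14.571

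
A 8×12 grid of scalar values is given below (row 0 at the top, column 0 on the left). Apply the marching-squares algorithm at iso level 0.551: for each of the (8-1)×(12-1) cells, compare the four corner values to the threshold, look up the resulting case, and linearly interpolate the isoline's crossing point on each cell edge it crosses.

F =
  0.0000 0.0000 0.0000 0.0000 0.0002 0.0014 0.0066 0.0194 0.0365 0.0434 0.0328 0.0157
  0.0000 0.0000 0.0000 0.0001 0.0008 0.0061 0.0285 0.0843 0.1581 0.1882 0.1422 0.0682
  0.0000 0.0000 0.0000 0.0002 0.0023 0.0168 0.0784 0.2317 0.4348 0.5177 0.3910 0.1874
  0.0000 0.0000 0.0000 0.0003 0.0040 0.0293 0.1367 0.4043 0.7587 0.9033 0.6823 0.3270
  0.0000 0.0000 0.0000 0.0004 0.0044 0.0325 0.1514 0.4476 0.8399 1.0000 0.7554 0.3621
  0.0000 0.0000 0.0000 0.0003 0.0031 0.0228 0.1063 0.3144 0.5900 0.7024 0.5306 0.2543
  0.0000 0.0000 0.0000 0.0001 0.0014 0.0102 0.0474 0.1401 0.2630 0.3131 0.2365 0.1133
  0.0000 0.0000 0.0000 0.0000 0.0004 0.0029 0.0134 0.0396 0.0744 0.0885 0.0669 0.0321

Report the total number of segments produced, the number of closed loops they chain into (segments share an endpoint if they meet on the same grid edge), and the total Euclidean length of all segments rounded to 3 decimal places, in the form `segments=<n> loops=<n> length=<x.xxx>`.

segments=12 loops=1 length=10.157

cell (2,7): code 0100 → (2.359,8.000)–(3.000,7.414)
cell (2,8): code 1100 → (2.086,9.000)–(2.359,8.000)
cell (2,9): code 1100 → (2.549,10.000)–(2.086,9.000)
cell (2,10): code 1000 → (3.000,10.370)–(2.549,10.000)
cell (3,7): code 0110 → (3.000,7.414)–(4.000,7.264)
cell (3,10): code 1001 → (4.000,10.520)–(3.000,10.370)
cell (4,7): code 0110 → (4.000,7.264)–(5.000,7.858)
cell (4,9): code 1011 → (5.000,9.881)–(4.909,10.000)
cell (4,10): code 0001 → (4.909,10.000)–(4.000,10.520)
cell (5,7): code 0010 → (5.000,7.858)–(5.119,8.000)
cell (5,8): code 0011 → (5.119,8.000)–(5.389,9.000)
cell (5,9): code 0001 → (5.389,9.000)–(5.000,9.881)
total: 12 segments, chained into 1 closed loop(s), length Σ = 10.156775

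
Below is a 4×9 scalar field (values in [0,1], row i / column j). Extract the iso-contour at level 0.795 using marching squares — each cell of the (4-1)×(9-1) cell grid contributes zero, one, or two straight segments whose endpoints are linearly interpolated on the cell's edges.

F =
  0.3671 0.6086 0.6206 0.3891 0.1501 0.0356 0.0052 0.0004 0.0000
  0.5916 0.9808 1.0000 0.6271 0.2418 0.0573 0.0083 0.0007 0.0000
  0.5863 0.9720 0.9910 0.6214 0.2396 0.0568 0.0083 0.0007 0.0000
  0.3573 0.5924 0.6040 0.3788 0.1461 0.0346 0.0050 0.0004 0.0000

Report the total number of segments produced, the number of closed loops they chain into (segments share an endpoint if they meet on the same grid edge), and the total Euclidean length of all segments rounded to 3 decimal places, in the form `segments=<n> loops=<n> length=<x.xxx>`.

cell (0,0): code 0100 → (0.501,1.000)–(1.000,0.523)
cell (0,1): code 1100 → (0.460,2.000)–(0.501,1.000)
cell (0,2): code 1000 → (1.000,2.550)–(0.460,2.000)
cell (1,0): code 0110 → (1.000,0.523)–(2.000,0.541)
cell (1,2): code 1001 → (2.000,2.530)–(1.000,2.550)
cell (2,0): code 0010 → (2.000,0.541)–(2.466,1.000)
cell (2,1): code 0011 → (2.466,1.000)–(2.506,2.000)
cell (2,2): code 0001 → (2.506,2.000)–(2.000,2.530)
total: 8 segments, chained into 1 closed loop(s), length Σ = 6.851081

segments=8 loops=1 length=6.851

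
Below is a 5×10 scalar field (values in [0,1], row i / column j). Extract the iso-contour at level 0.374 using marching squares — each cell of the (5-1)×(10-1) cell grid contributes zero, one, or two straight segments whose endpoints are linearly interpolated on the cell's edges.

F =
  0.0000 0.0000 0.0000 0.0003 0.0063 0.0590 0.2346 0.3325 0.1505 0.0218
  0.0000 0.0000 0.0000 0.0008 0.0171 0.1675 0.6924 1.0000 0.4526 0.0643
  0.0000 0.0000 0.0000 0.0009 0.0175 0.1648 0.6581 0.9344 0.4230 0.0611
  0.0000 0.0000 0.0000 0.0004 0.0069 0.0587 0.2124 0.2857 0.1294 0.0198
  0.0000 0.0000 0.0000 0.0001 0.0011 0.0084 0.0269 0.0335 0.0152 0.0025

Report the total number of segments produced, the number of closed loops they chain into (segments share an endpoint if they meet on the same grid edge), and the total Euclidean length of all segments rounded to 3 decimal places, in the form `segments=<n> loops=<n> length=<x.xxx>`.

cell (0,5): code 0100 → (0.304,6.000)–(1.000,5.393)
cell (0,6): code 1100 → (0.062,7.000)–(0.304,6.000)
cell (0,7): code 1100 → (0.740,8.000)–(0.062,7.000)
cell (0,8): code 1000 → (1.000,8.202)–(0.740,8.000)
cell (1,5): code 0110 → (1.000,5.393)–(2.000,5.424)
cell (1,8): code 1001 → (2.000,8.135)–(1.000,8.202)
cell (2,5): code 0010 → (2.000,5.424)–(2.637,6.000)
cell (2,6): code 0011 → (2.637,6.000)–(2.864,7.000)
cell (2,7): code 0011 → (2.864,7.000)–(2.167,8.000)
cell (2,8): code 0001 → (2.167,8.000)–(2.000,8.135)
total: 10 segments, chained into 1 closed loop(s), length Σ = 8.810366

segments=10 loops=1 length=8.810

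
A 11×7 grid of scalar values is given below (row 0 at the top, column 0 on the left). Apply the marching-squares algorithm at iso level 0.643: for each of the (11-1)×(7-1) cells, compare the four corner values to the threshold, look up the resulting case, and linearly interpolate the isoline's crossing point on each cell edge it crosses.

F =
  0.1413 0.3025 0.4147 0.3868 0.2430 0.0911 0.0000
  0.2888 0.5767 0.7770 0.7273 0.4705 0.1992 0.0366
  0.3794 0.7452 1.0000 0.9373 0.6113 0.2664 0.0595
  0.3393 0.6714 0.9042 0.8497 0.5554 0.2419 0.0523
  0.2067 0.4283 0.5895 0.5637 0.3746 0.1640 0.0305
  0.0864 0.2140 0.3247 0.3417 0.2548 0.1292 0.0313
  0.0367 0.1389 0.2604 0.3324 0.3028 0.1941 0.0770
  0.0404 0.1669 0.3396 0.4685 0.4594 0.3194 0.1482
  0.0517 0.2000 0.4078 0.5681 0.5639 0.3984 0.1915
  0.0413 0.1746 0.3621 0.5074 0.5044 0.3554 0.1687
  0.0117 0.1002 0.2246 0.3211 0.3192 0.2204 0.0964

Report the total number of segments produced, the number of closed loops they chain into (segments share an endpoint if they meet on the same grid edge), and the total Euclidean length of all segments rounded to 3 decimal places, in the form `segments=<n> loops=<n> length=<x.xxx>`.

segments=12 loops=1 length=9.943

cell (0,1): code 0100 → (0.630,2.000)–(1.000,1.331)
cell (0,2): code 1100 → (0.752,3.000)–(0.630,2.000)
cell (0,3): code 1000 → (1.000,3.328)–(0.752,3.000)
cell (1,0): code 0100 → (1.393,1.000)–(2.000,0.721)
cell (1,1): code 1110 → (1.000,1.331)–(1.393,1.000)
cell (1,3): code 1001 → (2.000,3.903)–(1.000,3.328)
cell (2,0): code 0110 → (2.000,0.721)–(3.000,0.914)
cell (2,3): code 1001 → (3.000,3.702)–(2.000,3.903)
cell (3,0): code 0010 → (3.000,0.914)–(3.117,1.000)
cell (3,1): code 0011 → (3.117,1.000)–(3.830,2.000)
cell (3,2): code 0011 → (3.830,2.000)–(3.723,3.000)
cell (3,3): code 0001 → (3.723,3.000)–(3.000,3.702)
total: 12 segments, chained into 1 closed loop(s), length Σ = 9.943340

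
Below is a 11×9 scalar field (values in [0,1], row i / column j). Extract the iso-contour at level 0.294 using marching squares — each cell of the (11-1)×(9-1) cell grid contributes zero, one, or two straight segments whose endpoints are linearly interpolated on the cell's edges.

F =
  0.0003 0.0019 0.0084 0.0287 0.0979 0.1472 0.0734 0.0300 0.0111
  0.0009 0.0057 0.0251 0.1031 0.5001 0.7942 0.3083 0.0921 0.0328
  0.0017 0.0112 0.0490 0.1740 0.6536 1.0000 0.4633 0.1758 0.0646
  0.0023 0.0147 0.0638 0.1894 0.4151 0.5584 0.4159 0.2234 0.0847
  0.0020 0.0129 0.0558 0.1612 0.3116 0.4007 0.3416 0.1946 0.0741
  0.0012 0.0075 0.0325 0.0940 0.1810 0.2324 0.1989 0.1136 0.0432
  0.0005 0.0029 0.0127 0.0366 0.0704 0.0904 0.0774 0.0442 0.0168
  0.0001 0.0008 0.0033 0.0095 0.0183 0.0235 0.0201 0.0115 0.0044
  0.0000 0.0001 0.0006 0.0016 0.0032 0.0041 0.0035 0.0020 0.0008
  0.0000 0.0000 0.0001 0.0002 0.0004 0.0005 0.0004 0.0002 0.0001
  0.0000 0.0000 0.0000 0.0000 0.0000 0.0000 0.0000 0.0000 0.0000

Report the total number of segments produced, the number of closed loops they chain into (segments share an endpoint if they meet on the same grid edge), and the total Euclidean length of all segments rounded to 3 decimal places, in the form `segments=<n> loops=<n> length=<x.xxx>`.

segments=14 loops=1 length=12.195

cell (0,3): code 0100 → (0.488,4.000)–(1.000,3.481)
cell (0,4): code 1100 → (0.227,5.000)–(0.488,4.000)
cell (0,5): code 1100 → (0.939,6.000)–(0.227,5.000)
cell (0,6): code 1000 → (1.000,6.066)–(0.939,6.000)
cell (1,3): code 0110 → (1.000,3.481)–(2.000,3.250)
cell (1,6): code 1001 → (2.000,6.589)–(1.000,6.066)
cell (2,3): code 0110 → (2.000,3.250)–(3.000,3.463)
cell (2,6): code 1001 → (3.000,6.633)–(2.000,6.589)
cell (3,3): code 0110 → (3.000,3.463)–(4.000,3.883)
cell (3,6): code 1001 → (4.000,6.324)–(3.000,6.633)
cell (4,3): code 0010 → (4.000,3.883)–(4.135,4.000)
cell (4,4): code 0011 → (4.135,4.000)–(4.634,5.000)
cell (4,5): code 0011 → (4.634,5.000)–(4.334,6.000)
cell (4,6): code 0001 → (4.334,6.000)–(4.000,6.324)
total: 14 segments, chained into 1 closed loop(s), length Σ = 12.194997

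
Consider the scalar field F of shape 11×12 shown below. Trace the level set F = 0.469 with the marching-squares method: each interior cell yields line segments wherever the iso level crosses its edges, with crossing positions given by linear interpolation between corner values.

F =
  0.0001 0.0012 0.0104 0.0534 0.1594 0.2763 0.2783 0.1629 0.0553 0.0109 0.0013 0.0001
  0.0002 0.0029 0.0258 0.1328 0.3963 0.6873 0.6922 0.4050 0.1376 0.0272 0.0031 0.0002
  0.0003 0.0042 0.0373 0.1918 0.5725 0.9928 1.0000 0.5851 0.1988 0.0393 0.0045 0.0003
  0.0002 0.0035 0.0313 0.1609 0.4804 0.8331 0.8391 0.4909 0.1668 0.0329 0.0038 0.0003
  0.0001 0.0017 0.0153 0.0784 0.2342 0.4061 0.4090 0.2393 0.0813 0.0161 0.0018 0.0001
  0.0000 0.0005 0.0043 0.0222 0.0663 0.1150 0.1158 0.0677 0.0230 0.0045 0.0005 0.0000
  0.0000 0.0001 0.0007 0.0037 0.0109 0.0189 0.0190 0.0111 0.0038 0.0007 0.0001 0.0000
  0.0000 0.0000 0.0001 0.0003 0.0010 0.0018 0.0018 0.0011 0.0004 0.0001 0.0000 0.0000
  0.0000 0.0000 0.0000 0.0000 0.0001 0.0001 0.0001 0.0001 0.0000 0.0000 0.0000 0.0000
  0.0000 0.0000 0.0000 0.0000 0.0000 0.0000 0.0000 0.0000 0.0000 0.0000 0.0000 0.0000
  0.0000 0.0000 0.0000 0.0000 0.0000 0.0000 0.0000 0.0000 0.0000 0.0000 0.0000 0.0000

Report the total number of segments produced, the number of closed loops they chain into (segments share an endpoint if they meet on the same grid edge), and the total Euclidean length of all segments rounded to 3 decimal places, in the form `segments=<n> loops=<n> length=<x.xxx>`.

segments=14 loops=1 length=10.897

cell (0,4): code 0100 → (0.469,5.000)–(1.000,4.250)
cell (0,5): code 1100 → (0.461,6.000)–(0.469,5.000)
cell (0,6): code 1000 → (1.000,6.777)–(0.461,6.000)
cell (1,3): code 0100 → (1.413,4.000)–(2.000,3.728)
cell (1,4): code 1110 → (1.000,4.250)–(1.413,4.000)
cell (1,6): code 1101 → (1.355,7.000)–(1.000,6.777)
cell (1,7): code 1000 → (2.000,7.301)–(1.355,7.000)
cell (2,3): code 0110 → (2.000,3.728)–(3.000,3.964)
cell (2,7): code 1001 → (3.000,7.068)–(2.000,7.301)
cell (3,3): code 0010 → (3.000,3.964)–(3.046,4.000)
cell (3,4): code 0011 → (3.046,4.000)–(3.853,5.000)
cell (3,5): code 0011 → (3.853,5.000)–(3.860,6.000)
cell (3,6): code 0011 → (3.860,6.000)–(3.087,7.000)
cell (3,7): code 0001 → (3.087,7.000)–(3.000,7.068)
total: 14 segments, chained into 1 closed loop(s), length Σ = 10.897253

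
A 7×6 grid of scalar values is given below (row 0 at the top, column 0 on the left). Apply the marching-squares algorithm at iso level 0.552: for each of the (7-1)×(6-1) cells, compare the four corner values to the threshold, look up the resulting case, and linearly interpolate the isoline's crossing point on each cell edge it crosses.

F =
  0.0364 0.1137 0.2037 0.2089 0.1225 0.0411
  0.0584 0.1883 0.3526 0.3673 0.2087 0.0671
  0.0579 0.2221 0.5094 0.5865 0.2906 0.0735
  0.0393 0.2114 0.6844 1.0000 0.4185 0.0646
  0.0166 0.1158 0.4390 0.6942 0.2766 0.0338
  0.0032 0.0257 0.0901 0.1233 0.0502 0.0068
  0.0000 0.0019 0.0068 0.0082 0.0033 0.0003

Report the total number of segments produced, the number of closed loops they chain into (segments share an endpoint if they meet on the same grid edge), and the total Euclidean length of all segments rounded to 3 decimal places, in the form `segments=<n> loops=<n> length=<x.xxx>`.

cell (1,2): code 0100 → (1.843,3.000)–(2.000,2.553)
cell (1,3): code 1000 → (2.000,3.117)–(1.843,3.000)
cell (2,1): code 0100 → (2.243,2.000)–(3.000,1.720)
cell (2,2): code 1110 → (2.000,2.553)–(2.243,2.000)
cell (2,3): code 1001 → (3.000,3.770)–(2.000,3.117)
cell (3,1): code 0010 → (3.000,1.720)–(3.540,2.000)
cell (3,2): code 0111 → (3.540,2.000)–(4.000,2.443)
cell (3,3): code 1001 → (4.000,3.341)–(3.000,3.770)
cell (4,2): code 0010 → (4.000,2.443)–(4.249,3.000)
cell (4,3): code 0001 → (4.249,3.000)–(4.000,3.341)
total: 10 segments, chained into 1 closed loop(s), length Σ = 6.642837

segments=10 loops=1 length=6.643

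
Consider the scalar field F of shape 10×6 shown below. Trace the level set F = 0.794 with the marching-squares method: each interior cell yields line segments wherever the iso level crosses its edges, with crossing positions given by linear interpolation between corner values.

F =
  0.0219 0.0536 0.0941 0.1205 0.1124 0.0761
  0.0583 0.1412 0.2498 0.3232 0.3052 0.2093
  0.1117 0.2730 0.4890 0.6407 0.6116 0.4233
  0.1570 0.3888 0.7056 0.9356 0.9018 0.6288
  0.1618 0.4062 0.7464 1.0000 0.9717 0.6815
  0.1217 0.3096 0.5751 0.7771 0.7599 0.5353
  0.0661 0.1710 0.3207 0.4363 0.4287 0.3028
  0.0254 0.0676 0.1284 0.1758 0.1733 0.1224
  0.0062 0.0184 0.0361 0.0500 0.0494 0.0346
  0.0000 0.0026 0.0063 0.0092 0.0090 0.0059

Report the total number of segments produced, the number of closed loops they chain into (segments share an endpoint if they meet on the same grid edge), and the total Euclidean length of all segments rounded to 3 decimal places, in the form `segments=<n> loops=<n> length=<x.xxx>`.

segments=8 loops=1 length=7.644

cell (2,2): code 0100 → (2.520,3.000)–(3.000,2.384)
cell (2,3): code 1100 → (2.629,4.000)–(2.520,3.000)
cell (2,4): code 1000 → (3.000,4.395)–(2.629,4.000)
cell (3,2): code 0110 → (3.000,2.384)–(4.000,2.188)
cell (3,4): code 1001 → (4.000,4.612)–(3.000,4.395)
cell (4,2): code 0010 → (4.000,2.188)–(4.924,3.000)
cell (4,3): code 0011 → (4.924,3.000)–(4.839,4.000)
cell (4,4): code 0001 → (4.839,4.000)–(4.000,4.612)
total: 8 segments, chained into 1 closed loop(s), length Σ = 7.644046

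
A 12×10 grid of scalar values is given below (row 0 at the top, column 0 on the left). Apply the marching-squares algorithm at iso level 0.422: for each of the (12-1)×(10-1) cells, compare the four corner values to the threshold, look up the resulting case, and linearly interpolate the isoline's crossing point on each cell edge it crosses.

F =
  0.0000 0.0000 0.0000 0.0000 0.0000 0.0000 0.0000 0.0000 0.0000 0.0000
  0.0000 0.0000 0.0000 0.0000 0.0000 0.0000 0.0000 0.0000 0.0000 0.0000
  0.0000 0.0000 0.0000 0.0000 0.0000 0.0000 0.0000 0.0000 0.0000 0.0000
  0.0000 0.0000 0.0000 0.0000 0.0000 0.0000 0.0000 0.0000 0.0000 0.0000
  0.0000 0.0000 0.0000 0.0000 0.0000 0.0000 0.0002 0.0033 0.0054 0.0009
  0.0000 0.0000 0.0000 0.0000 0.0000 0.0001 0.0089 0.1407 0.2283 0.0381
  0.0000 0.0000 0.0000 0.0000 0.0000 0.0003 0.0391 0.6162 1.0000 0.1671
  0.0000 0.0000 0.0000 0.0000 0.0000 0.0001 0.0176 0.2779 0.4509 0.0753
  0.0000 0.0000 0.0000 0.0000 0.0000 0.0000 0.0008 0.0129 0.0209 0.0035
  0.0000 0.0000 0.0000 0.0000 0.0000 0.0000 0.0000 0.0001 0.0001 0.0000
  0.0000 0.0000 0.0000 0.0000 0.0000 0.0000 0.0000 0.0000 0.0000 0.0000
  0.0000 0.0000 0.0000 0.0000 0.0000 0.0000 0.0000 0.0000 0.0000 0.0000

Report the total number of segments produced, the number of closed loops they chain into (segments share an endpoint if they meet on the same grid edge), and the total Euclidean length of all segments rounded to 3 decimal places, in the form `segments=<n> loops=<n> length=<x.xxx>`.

cell (5,6): code 0100 → (5.592,7.000)–(6.000,6.663)
cell (5,7): code 1100 → (5.251,8.000)–(5.592,7.000)
cell (5,8): code 1000 → (6.000,8.694)–(5.251,8.000)
cell (6,6): code 0010 → (6.000,6.663)–(6.574,7.000)
cell (6,7): code 0111 → (6.574,7.000)–(7.000,7.833)
cell (6,8): code 1001 → (7.000,8.077)–(6.000,8.694)
cell (7,7): code 0010 → (7.000,7.833)–(7.067,8.000)
cell (7,8): code 0001 → (7.067,8.000)–(7.000,8.077)
total: 8 segments, chained into 1 closed loop(s), length Σ = 5.664877

segments=8 loops=1 length=5.665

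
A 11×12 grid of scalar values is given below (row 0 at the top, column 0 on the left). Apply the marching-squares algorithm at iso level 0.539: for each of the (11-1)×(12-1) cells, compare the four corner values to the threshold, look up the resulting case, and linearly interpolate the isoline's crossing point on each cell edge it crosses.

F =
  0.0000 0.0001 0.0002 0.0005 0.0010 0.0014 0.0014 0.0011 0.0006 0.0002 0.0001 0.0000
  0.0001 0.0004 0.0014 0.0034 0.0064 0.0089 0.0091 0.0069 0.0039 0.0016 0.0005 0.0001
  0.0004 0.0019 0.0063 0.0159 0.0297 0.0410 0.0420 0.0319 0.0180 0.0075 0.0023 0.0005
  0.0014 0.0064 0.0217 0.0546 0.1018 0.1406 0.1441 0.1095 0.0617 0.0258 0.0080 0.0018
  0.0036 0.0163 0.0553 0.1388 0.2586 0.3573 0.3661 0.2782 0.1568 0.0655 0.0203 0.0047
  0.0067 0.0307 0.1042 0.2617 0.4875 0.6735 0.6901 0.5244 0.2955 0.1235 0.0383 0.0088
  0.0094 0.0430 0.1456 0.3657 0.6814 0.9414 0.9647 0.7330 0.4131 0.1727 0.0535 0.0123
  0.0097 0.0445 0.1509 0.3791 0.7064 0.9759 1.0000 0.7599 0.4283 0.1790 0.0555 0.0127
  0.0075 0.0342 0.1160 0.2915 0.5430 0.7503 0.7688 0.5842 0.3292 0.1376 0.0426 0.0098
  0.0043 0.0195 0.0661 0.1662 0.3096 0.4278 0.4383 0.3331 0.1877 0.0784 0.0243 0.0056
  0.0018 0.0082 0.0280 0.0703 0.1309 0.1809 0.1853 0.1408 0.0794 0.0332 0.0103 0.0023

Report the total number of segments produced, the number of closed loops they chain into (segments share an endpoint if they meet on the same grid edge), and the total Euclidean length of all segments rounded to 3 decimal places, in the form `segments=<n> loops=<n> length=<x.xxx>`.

segments=16 loops=1 length=13.153

cell (4,4): code 0100 → (4.575,5.000)–(5.000,4.277)
cell (4,5): code 1100 → (4.534,6.000)–(4.575,5.000)
cell (4,6): code 1000 → (5.000,6.912)–(4.534,6.000)
cell (5,3): code 0100 → (5.266,4.000)–(6.000,3.549)
cell (5,4): code 1110 → (5.000,4.277)–(5.266,4.000)
cell (5,6): code 1101 → (5.070,7.000)–(5.000,6.912)
cell (5,7): code 1000 → (6.000,7.606)–(5.070,7.000)
cell (6,3): code 0110 → (6.000,3.549)–(7.000,3.489)
cell (6,7): code 1001 → (7.000,7.666)–(6.000,7.606)
cell (7,3): code 0110 → (7.000,3.489)–(8.000,3.984)
cell (7,7): code 1001 → (8.000,7.177)–(7.000,7.666)
cell (8,3): code 0010 → (8.000,3.984)–(8.017,4.000)
cell (8,4): code 0011 → (8.017,4.000)–(8.655,5.000)
cell (8,5): code 0011 → (8.655,5.000)–(8.695,6.000)
cell (8,6): code 0011 → (8.695,6.000)–(8.180,7.000)
cell (8,7): code 0001 → (8.180,7.000)–(8.000,7.177)
total: 16 segments, chained into 1 closed loop(s), length Σ = 13.153105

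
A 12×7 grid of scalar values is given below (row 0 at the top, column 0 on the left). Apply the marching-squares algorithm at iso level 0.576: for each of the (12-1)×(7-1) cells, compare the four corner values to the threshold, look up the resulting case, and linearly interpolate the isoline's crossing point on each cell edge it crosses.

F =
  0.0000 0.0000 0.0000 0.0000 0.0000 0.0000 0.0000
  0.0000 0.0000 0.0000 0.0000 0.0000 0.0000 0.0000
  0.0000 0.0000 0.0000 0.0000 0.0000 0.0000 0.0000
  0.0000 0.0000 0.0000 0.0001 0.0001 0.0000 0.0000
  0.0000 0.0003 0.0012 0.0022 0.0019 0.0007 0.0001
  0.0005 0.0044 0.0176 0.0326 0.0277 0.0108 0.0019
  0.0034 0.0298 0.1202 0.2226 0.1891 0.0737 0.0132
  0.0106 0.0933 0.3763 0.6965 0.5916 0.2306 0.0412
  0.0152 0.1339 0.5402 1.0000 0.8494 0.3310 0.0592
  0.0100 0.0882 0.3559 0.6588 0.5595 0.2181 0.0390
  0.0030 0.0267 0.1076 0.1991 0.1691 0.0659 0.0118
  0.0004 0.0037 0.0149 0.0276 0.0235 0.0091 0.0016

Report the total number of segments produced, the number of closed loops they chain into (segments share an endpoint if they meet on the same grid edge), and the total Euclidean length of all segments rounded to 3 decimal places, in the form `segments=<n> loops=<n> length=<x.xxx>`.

segments=10 loops=1 length=7.414

cell (6,2): code 0100 → (6.746,3.000)–(7.000,2.624)
cell (6,3): code 1100 → (6.961,4.000)–(6.746,3.000)
cell (6,4): code 1000 → (7.000,4.043)–(6.961,4.000)
cell (7,2): code 0110 → (7.000,2.624)–(8.000,2.078)
cell (7,4): code 1001 → (8.000,4.527)–(7.000,4.043)
cell (8,2): code 0110 → (8.000,2.078)–(9.000,2.727)
cell (8,3): code 1011 → (9.000,3.834)–(8.943,4.000)
cell (8,4): code 0001 → (8.943,4.000)–(8.000,4.527)
cell (9,2): code 0010 → (9.000,2.727)–(9.180,3.000)
cell (9,3): code 0001 → (9.180,3.000)–(9.000,3.834)
total: 10 segments, chained into 1 closed loop(s), length Σ = 7.414120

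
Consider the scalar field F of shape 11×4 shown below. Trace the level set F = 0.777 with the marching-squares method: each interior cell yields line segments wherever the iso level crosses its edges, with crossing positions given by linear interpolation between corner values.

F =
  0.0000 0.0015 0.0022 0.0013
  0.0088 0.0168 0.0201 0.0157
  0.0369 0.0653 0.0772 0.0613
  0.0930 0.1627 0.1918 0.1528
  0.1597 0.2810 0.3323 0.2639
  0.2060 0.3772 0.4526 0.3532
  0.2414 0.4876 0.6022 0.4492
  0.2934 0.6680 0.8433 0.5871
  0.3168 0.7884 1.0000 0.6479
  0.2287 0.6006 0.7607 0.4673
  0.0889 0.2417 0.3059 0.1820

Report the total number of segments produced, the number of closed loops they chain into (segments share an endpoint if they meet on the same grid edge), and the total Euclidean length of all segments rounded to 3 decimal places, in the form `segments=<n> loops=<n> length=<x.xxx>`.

cell (6,1): code 0100 → (6.725,2.000)–(7.000,1.622)
cell (6,2): code 1000 → (7.000,2.259)–(6.725,2.000)
cell (7,0): code 0100 → (7.905,1.000)–(8.000,0.976)
cell (7,1): code 1110 → (7.000,1.622)–(7.905,1.000)
cell (7,2): code 1001 → (8.000,2.633)–(7.000,2.259)
cell (8,0): code 0010 → (8.000,0.976)–(8.061,1.000)
cell (8,1): code 0011 → (8.061,1.000)–(8.932,2.000)
cell (8,2): code 0001 → (8.932,2.000)–(8.000,2.633)
total: 8 segments, chained into 1 closed loop(s), length Σ = 5.627399

segments=8 loops=1 length=5.627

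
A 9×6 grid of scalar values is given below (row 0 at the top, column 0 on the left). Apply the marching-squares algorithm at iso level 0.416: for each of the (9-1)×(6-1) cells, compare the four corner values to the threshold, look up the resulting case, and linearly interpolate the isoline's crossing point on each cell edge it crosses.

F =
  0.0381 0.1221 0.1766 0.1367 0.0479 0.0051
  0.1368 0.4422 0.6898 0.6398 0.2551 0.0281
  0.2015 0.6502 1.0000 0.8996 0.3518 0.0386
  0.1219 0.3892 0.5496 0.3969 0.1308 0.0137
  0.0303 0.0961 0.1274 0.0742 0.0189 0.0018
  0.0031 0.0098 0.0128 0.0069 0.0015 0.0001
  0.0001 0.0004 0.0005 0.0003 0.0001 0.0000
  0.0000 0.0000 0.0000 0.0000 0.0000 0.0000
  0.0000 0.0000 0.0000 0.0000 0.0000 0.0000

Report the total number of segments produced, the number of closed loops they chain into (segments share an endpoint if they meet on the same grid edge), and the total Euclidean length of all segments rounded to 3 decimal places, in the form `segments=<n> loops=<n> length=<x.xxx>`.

segments=12 loops=1 length=9.579

cell (0,0): code 0100 → (0.918,1.000)–(1.000,0.914)
cell (0,1): code 1100 → (0.466,2.000)–(0.918,1.000)
cell (0,2): code 1100 → (0.555,3.000)–(0.466,2.000)
cell (0,3): code 1000 → (1.000,3.582)–(0.555,3.000)
cell (1,0): code 0110 → (1.000,0.914)–(2.000,0.478)
cell (1,3): code 1001 → (2.000,3.883)–(1.000,3.582)
cell (2,0): code 0010 → (2.000,0.478)–(2.897,1.000)
cell (2,1): code 0111 → (2.897,1.000)–(3.000,1.167)
cell (2,2): code 1011 → (3.000,2.875)–(2.962,3.000)
cell (2,3): code 0001 → (2.962,3.000)–(2.000,3.883)
cell (3,1): code 0010 → (3.000,1.167)–(3.316,2.000)
cell (3,2): code 0001 → (3.316,2.000)–(3.000,2.875)
total: 12 segments, chained into 1 closed loop(s), length Σ = 9.579402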